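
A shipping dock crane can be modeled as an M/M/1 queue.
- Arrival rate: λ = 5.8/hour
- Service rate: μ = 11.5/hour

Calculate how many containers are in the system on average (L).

ρ = λ/μ = 5.8/11.5 = 0.5043
For M/M/1: L = λ/(μ-λ)
L = 5.8/(11.5-5.8) = 5.8/5.70
L = 1.0175 containers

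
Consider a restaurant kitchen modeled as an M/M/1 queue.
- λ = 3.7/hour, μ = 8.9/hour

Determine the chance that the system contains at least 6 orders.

ρ = λ/μ = 3.7/8.9 = 0.41573
P(N ≥ n) = ρⁿ
P(N ≥ 6) = 0.41573^6
P(N ≥ 6) = 0.005163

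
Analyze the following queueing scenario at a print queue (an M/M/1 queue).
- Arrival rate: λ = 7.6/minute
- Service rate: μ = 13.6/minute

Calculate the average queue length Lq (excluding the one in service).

ρ = λ/μ = 7.6/13.6 = 0.5588
For M/M/1: Lq = λ²/(μ(μ-λ))
Lq = 57.76/(13.6 × 6.00)
Lq = 0.7078 jobs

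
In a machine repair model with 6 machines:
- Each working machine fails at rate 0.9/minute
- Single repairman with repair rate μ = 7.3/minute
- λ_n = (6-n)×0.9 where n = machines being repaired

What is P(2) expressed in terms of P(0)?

P(2)/P(0) = ∏_{i=0}^{2-1} λ_i/μ_{i+1}
= (6-0)×0.9/7.3 × (6-1)×0.9/7.3
= 0.4560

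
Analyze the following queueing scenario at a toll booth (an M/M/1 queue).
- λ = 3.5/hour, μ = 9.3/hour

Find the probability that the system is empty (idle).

ρ = λ/μ = 3.5/9.3 = 0.3763
P(0) = 1 - ρ = 1 - 0.3763 = 0.6237
The server is idle 62.37% of the time.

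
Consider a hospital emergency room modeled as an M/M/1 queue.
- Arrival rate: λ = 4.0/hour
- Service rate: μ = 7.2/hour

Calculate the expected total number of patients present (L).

ρ = λ/μ = 4.0/7.2 = 0.5556
For M/M/1: L = λ/(μ-λ)
L = 4.0/(7.2-4.0) = 4.0/3.20
L = 1.2500 patients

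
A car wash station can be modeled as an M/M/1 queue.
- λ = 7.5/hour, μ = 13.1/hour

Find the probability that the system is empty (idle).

ρ = λ/μ = 7.5/13.1 = 0.5725
P(0) = 1 - ρ = 1 - 0.5725 = 0.4275
The server is idle 42.75% of the time.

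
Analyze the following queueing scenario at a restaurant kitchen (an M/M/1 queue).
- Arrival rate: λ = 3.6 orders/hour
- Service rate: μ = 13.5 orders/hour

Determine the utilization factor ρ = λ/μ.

Server utilization: ρ = λ/μ
ρ = 3.6/13.5 = 0.2667
The server is busy 26.67% of the time.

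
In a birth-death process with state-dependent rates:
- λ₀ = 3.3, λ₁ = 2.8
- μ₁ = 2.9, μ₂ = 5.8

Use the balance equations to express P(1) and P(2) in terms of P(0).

Balance equations:
State 0: λ₀P₀ = μ₁P₁ → P₁ = (λ₀/μ₁)P₀ = (3.3/2.9)P₀ = 1.1379P₀
State 1: P₂ = (λ₀λ₁)/(μ₁μ₂)P₀ = (3.3×2.8)/(2.9×5.8)P₀ = 0.5493P₀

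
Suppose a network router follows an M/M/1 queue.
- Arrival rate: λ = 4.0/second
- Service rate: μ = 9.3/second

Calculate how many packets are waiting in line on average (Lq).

ρ = λ/μ = 4.0/9.3 = 0.4301
For M/M/1: Lq = λ²/(μ(μ-λ))
Lq = 16.00/(9.3 × 5.30)
Lq = 0.3246 packets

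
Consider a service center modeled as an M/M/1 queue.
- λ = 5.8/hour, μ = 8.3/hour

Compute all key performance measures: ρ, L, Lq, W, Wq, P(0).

Step 1: ρ = λ/μ = 5.8/8.3 = 0.6988
Step 2: L = λ/(μ-λ) = 5.8/2.50 = 2.3200
Step 3: Lq = λ²/(μ(μ-λ)) = 33.64/(8.3×2.50) = 1.6212
Step 4: W = 1/(μ-λ) = 1/2.50 = 0.4000
Step 5: Wq = λ/(μ(μ-λ)) = 5.8/(8.3×2.50) = 0.2795
Step 6: P(0) = 1-ρ = 0.3012
Verify: L = λW = 5.8×0.4000 = 2.3200 ✔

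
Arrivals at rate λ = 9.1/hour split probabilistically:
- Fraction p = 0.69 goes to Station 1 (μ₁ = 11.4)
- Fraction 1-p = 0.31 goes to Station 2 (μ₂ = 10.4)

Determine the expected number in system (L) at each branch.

Effective rates: λ₁ = 9.1×0.69 = 6.279, λ₂ = 9.1×0.31 = 2.821
Station 1: ρ₁ = 6.279/11.4 = 0.55079, L₁ = ρ₁/(1-ρ₁) = 0.55079/(1-0.55079) = 1.2261
Station 2: ρ₂ = 2.821/10.4 = 0.27125, L₂ = ρ₂/(1-ρ₂) = 0.27125/(1-0.27125) = 0.3722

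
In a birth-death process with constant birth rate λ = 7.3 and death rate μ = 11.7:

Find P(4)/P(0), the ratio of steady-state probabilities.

For constant rates: P(n)/P(0) = (λ/μ)^n
P(4)/P(0) = (7.3/11.7)^4 = 0.6239^4 = 0.1515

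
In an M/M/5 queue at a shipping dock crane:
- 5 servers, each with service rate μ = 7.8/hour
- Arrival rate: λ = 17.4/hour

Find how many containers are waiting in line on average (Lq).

Traffic intensity: ρ = λ/(cμ) = 17.4/(5×7.8) = 0.4462
Since ρ = 0.4462 < 1, system is stable.
Offered load a = λ/μ = cρ = 17.4/7.8 = 2.2308
P₀ = [ Σₙ₌₀^4 aⁿ/n! + a^5/(5!(1-ρ)) ]⁻¹
Σ = a^0/0! + a^1/1! + a^2/2! + a^3/3! + a^4/4! = 1.00000 + 2.23077 + 2.48817 + 1.85017 + 1.03183 = 8.6009
a^5/(5!(1-ρ)) = 55.2425/(120 × 0.55385) = 0.8312
P₀ = 1/(8.6009 + 0.8312) = 0.1060
Lq = P₀·a^5·ρ / (5!(1-ρ)²) = 0.1060 × 55.2425 × 0.4462 / (120 × 0.3067) = 0.07099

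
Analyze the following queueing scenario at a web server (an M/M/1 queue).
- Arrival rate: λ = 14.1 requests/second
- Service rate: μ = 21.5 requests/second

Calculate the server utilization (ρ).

Server utilization: ρ = λ/μ
ρ = 14.1/21.5 = 0.6558
The server is busy 65.58% of the time.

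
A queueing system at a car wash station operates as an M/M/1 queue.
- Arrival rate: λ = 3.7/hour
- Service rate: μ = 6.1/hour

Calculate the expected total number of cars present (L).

ρ = λ/μ = 3.7/6.1 = 0.6066
For M/M/1: L = λ/(μ-λ)
L = 3.7/(6.1-3.7) = 3.7/2.40
L = 1.5417 cars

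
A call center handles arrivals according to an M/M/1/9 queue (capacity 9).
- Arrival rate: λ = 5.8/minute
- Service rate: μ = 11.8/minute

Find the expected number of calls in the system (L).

ρ = λ/μ = 5.8/11.8 = 0.491525
P₀ = (1-ρ)/(1-ρ^(K+1)) = (1-0.491525)/(1-0.491525^10) = 0.5085/0.9992 = 0.5089
P_K = P₀×ρ^K = 0.50889 × 0.491525^9 = 0.50889 × 0.0016746 = 0.0008522
L = ρ[1 - (K+1)ρ^K + Kρ^(K+1)] / [(1-ρ)(1-ρ^(K+1))]
L = 0.491525 × (1 - 10×0.001675 + 9×0.0008231) / ((1 - 0.491525) × (1 - 0.0008231)) = 0.9584 calls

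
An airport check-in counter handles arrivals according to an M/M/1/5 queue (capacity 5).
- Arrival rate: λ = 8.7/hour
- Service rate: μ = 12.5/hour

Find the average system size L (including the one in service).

ρ = λ/μ = 8.7/12.5 = 0.6960
P₀ = (1-ρ)/(1-ρ^(K+1)) = (1-0.6960)/(1-0.6960^6) = 0.3040/0.8863 = 0.3430
P_K = P₀×ρ^K = 0.34299 × 0.6960^5 = 0.34299 × 0.16332 = 0.05602
L = ρ[1 - (K+1)ρ^K + Kρ^(K+1)] / [(1-ρ)(1-ρ^(K+1))]
L = 0.6960 × (1 - 6×0.16332 + 5×0.11367) / ((1 - 0.6960) × (1 - 0.11367)) = 1.5200 passengers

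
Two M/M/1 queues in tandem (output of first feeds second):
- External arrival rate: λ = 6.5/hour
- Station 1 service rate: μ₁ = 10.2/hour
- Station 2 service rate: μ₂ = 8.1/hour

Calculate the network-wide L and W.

By Jackson's theorem, each station behaves as independent M/M/1.
Station 1: ρ₁ = 6.5/10.2 = 0.6373, L₁ = ρ₁/(1-ρ₁) = λ/(μ₁-λ) = 6.5/3.70 = 1.7568
Station 2: ρ₂ = 6.5/8.1 = 0.8025, L₂ = ρ₂/(1-ρ₂) = λ/(μ₂-λ) = 6.5/1.60 = 4.0625
Total: L = L₁ + L₂ = 1.7568 + 4.0625 = 5.8193
W = L/λ = 5.8193/6.5 = 0.8953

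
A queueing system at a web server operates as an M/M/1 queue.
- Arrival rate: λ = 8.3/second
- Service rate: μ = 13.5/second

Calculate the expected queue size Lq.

ρ = λ/μ = 8.3/13.5 = 0.6148
For M/M/1: Lq = λ²/(μ(μ-λ))
Lq = 68.89/(13.5 × 5.20)
Lq = 0.9813 requests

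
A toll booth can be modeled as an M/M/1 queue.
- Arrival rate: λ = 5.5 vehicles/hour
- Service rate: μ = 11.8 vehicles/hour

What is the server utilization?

Server utilization: ρ = λ/μ
ρ = 5.5/11.8 = 0.4661
The server is busy 46.61% of the time.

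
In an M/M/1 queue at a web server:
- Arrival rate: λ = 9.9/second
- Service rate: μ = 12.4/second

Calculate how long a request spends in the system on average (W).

First, compute utilization: ρ = λ/μ = 9.9/12.4 = 0.7984
For M/M/1: W = 1/(μ-λ)
W = 1/(12.4-9.9) = 1/2.50
W = 0.4000 seconds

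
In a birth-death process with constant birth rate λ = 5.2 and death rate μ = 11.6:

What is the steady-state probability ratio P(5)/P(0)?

For constant rates: P(n)/P(0) = (λ/μ)^n
P(5)/P(0) = (5.2/11.6)^5 = 0.44828^5 = 0.01810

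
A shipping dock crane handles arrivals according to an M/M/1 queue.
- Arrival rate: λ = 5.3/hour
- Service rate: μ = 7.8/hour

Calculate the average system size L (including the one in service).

ρ = λ/μ = 5.3/7.8 = 0.6795
For M/M/1: L = λ/(μ-λ)
L = 5.3/(7.8-5.3) = 5.3/2.50
L = 2.1200 containers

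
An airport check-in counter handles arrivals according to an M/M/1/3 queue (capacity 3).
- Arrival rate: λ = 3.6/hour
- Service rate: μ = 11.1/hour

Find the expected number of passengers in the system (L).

ρ = λ/μ = 3.6/11.1 = 0.32432
P₀ = (1-ρ)/(1-ρ^(K+1)) = (1-0.32432)/(1-0.32432^4) = 0.67568/0.98894 = 0.6832
P_K = P₀×ρ^K = 0.68324 × 0.32432^3 = 0.68324 × 0.034113 = 0.02331
L = ρ[1 - (K+1)ρ^K + Kρ^(K+1)] / [(1-ρ)(1-ρ^(K+1))]
L = 0.32432 × (1 - 4×0.03411 + 3×0.01106) / ((1 - 0.32432) × (1 - 0.01106)) = 0.4352 passengers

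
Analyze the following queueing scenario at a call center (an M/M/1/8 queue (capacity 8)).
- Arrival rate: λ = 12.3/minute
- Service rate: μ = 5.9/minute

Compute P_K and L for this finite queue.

ρ = λ/μ = 12.3/5.9 = 2.08475
P₀ = (1-ρ)/(1-ρ^(K+1)) = (1-2.08475)/(1-2.08475^9) = -1.0848/-742.8508 = 0.001460
P_K = P₀×ρ^K = 0.0014603 × 2.08475^8 = 0.0014603 × 356.8058 = 0.5210
Blocking probability P_8 = 0.5210 (52.10%)
L = ρ[1 - (K+1)ρ^K + Kρ^(K+1)] / [(1-ρ)(1-ρ^(K+1))]
L = 2.08475 × (1 - 9×356.8058 + 8×743.8508) / ((1 - 2.08475) × (1 - 743.8508)) = 7.0902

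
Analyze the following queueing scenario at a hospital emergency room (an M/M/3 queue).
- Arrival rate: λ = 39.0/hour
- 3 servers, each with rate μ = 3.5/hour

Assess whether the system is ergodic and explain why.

Stability requires ρ = λ/(cμ) < 1
ρ = 39.0/(3 × 3.5) = 39.0/10.50 = 3.7143
Since 3.7143 ≥ 1, the system is UNSTABLE.
Need c > λ/μ = 39.0/3.5 = 11.14.
Minimum servers needed: c = 12.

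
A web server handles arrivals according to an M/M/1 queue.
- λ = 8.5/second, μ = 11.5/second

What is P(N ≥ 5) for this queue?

ρ = λ/μ = 8.5/11.5 = 0.7391
P(N ≥ n) = ρⁿ
P(N ≥ 5) = 0.7391^5
P(N ≥ 5) = 0.2206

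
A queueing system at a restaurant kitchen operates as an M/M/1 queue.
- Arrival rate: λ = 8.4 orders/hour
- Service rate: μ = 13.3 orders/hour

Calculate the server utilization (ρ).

Server utilization: ρ = λ/μ
ρ = 8.4/13.3 = 0.6316
The server is busy 63.16% of the time.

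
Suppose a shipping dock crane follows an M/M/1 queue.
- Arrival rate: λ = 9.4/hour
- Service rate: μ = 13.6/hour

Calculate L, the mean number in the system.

ρ = λ/μ = 9.4/13.6 = 0.6912
For M/M/1: L = λ/(μ-λ)
L = 9.4/(13.6-9.4) = 9.4/4.20
L = 2.2381 containers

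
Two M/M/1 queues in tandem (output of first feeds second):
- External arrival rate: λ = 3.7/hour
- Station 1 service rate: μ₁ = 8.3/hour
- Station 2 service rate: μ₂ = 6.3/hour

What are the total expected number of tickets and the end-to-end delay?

By Jackson's theorem, each station behaves as independent M/M/1.
Station 1: ρ₁ = 3.7/8.3 = 0.4458, L₁ = ρ₁/(1-ρ₁) = λ/(μ₁-λ) = 3.7/4.60 = 0.8043
Station 2: ρ₂ = 3.7/6.3 = 0.5873, L₂ = ρ₂/(1-ρ₂) = λ/(μ₂-λ) = 3.7/2.60 = 1.4231
Total: L = L₁ + L₂ = 0.8043 + 1.4231 = 2.2274
W = L/λ = 2.2274/3.7 = 0.6020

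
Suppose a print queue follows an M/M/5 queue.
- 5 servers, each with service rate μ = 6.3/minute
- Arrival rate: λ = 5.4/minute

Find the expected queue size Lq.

Traffic intensity: ρ = λ/(cμ) = 5.4/(5×6.3) = 0.1714
Since ρ = 0.1714 < 1, system is stable.
Offered load a = λ/μ = cρ = 5.4/6.3 = 0.8571
P₀ = [ Σₙ₌₀^4 aⁿ/n! + a^5/(5!(1-ρ)) ]⁻¹
Σ = a^0/0! + a^1/1! + a^2/2! + a^3/3! + a^4/4! = 1.0000 + 0.8571 + 0.3673 + 0.1050 + 0.02249 = 2.3519
a^5/(5!(1-ρ)) = 0.4627/(120 × 0.8286) = 0.004653
P₀ = 1/(2.3519 + 0.004653) = 0.4243
Lq = P₀·a^5·ρ / (5!(1-ρ)²) = 0.4243 × 0.4627 × 0.1714 / (120 × 0.6865) = 0.0004085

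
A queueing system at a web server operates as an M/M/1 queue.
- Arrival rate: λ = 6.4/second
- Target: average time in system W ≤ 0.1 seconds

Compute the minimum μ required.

For M/M/1: W = 1/(μ-λ)
Need W ≤ 0.1, so 1/(μ-λ) ≤ 0.1
μ - λ ≥ 1/0.1 = 10.0000
μ ≥ 6.4 + 10.0000 = 16.4000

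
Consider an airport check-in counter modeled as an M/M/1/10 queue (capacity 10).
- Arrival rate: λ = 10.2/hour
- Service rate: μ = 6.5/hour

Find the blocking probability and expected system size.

ρ = λ/μ = 10.2/6.5 = 1.56923
P₀ = (1-ρ)/(1-ρ^(K+1)) = (1-1.56923)/(1-1.56923^11) = -0.56923/-141.0864 = 0.004035
P_K = P₀×ρ^K = 0.0040346 × 1.56923^10 = 0.0040346 × 90.5453 = 0.3653
Blocking probability P_10 = 0.3653 (36.53%)
L = ρ[1 - (K+1)ρ^K + Kρ^(K+1)] / [(1-ρ)(1-ρ^(K+1))]
L = 1.56923 × (1 - 11×90.5453 + 10×142.0864) / ((1 - 1.56923) × (1 - 142.0864)) = 8.3212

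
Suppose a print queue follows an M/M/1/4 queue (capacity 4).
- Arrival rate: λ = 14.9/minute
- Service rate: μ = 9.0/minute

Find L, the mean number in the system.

ρ = λ/μ = 14.9/9.0 = 1.65556
P₀ = (1-ρ)/(1-ρ^(K+1)) = (1-1.65556)/(1-1.65556^5) = -0.6556/-11.4373 = 0.05732
P_K = P₀×ρ^K = 0.05732 × 1.65556^4 = 0.05732 × 7.5124 = 0.4306
L = ρ[1 - (K+1)ρ^K + Kρ^(K+1)] / [(1-ρ)(1-ρ^(K+1))]
L = 1.65556 × (1 - 5×7.5124 + 4×12.4373) / ((1 - 1.65556) × (1 - 12.4373)) = 2.9118 jobs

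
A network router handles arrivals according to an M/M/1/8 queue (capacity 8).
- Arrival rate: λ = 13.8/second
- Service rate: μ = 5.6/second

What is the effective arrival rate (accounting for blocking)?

ρ = λ/μ = 13.8/5.6 = 2.464286
P₀ = (1-ρ)/(1-ρ^(K+1)) = (1-2.464286)/(1-2.464286^9) = -1.4643/-3350.3516 = 0.0004371
P_K = P₀×ρ^K = 0.0004371 × 2.464286^8 = 0.0004371 × 1359.9686 = 0.5944
λ_eff = λ(1-P_K) = 13.8 × (1 - 0.59438) = 13.8 × 0.40562 = 5.5976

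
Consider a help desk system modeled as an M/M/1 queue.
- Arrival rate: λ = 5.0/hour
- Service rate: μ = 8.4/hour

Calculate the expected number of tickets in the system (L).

ρ = λ/μ = 5.0/8.4 = 0.5952
For M/M/1: L = λ/(μ-λ)
L = 5.0/(8.4-5.0) = 5.0/3.40
L = 1.4706 tickets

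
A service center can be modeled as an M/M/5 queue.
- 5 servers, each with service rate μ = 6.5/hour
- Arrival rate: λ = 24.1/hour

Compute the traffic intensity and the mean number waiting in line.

Traffic intensity: ρ = λ/(cμ) = 24.1/(5×6.5) = 0.7415
Since ρ = 0.7415 < 1, system is stable.
Offered load a = λ/μ = cρ = 24.1/6.5 = 3.7077
P₀ = [ Σₙ₌₀^4 aⁿ/n! + a^5/(5!(1-ρ)) ]⁻¹
Σ = a^0/0! + a^1/1! + a^2/2! + a^3/3! + a^4/4! = 1.00000 + 3.70769 + 6.87349 + 8.49493 + 7.87415 = 27.9503
a^5/(5!(1-ρ)) = 700.6779/(120 × 0.258462) = 22.5913
P₀ = 1/(27.9503 + 22.5913) = 0.01979
Lq = P₀·a^5·ρ / (5!(1-ρ)²) = 0.019786 × 700.6779 × 0.74154 / (120 × 0.066802) = 1.2824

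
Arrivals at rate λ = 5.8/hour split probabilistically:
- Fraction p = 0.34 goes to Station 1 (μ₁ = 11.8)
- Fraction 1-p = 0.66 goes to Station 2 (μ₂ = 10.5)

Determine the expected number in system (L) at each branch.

Effective rates: λ₁ = 5.8×0.34 = 1.972, λ₂ = 5.8×0.66 = 3.828
Station 1: ρ₁ = 1.972/11.8 = 0.16712, L₁ = ρ₁/(1-ρ₁) = 0.16712/(1-0.16712) = 0.2007
Station 2: ρ₂ = 3.828/10.5 = 0.36457, L₂ = ρ₂/(1-ρ₂) = 0.36457/(1-0.36457) = 0.5737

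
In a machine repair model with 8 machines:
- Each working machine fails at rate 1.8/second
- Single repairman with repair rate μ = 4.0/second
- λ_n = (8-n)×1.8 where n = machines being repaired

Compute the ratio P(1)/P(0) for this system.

P(1)/P(0) = ∏_{i=0}^{1-1} λ_i/μ_{i+1}
= (8-0)×1.8/4.0
= 3.6000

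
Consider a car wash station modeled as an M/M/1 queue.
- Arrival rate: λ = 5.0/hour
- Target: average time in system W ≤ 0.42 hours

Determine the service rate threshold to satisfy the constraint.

For M/M/1: W = 1/(μ-λ)
Need W ≤ 0.42, so 1/(μ-λ) ≤ 0.42
μ - λ ≥ 1/0.42 = 2.3810
μ ≥ 5.0 + 2.3810 = 7.3810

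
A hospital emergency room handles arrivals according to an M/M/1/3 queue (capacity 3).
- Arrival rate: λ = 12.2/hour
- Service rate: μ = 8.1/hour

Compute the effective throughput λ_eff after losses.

ρ = λ/μ = 12.2/8.1 = 1.5062
P₀ = (1-ρ)/(1-ρ^(K+1)) = (1-1.5062)/(1-1.5062^4) = -0.5062/-4.1467 = 0.1221
P_K = P₀×ρ^K = 0.12207 × 1.5062^3 = 0.12207 × 3.4170 = 0.4171
λ_eff = λ(1-P_K) = 12.2 × (1 - 0.417117) = 12.2 × 0.582883 = 7.1112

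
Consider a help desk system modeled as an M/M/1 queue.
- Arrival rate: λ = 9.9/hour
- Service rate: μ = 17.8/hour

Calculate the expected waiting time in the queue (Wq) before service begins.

First, compute utilization: ρ = λ/μ = 9.9/17.8 = 0.5562
For M/M/1: Wq = λ/(μ(μ-λ))
Wq = 9.9/(17.8 × (17.8-9.9))
Wq = 9.9/(17.8 × 7.90)
Wq = 0.07040 hours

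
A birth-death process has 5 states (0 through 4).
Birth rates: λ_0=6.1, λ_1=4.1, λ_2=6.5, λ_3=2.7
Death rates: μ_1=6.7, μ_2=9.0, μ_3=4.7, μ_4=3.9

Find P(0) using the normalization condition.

Ratios P(n)/P(0) = (λ₀···λₙ₋₁)/(μ₁···μₙ):
P(1)/P(0) = (6.1)/(6.7) = 0.9104
P(2)/P(0) = (6.1×4.1)/(6.7×9.0) = 0.4148
P(3)/P(0) = (6.1×4.1×6.5)/(6.7×9.0×4.7) = 0.5736
P(4)/P(0) = (6.1×4.1×6.5×2.7)/(6.7×9.0×4.7×3.9) = 0.3971

Normalization: ∑ P(n) = 1
P(0) × (1.0000 + 0.9104 + 0.4148 + 0.5736 + 0.3971) = 1
P(0) × 3.2959 = 1
P(0) = 1/3.2959 = 0.3034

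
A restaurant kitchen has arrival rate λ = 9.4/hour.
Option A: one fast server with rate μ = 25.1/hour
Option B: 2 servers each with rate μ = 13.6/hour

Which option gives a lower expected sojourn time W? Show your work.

Option A: single server μ = 25.1 (M/M/1)
  ρ_A = 9.4/25.1 = 0.3745
  W_A = 1/(μ-λ) = 1/(25.1-9.4) = 1/15.70 = 0.06369

Option B: 2 servers μ = 13.6 (M/M/2)
  ρ_B = λ/(cμ) = 9.4/(2×13.6) = 0.3456
  Offered load a = λ/μ = cρ = 9.4/13.6 = 0.6912
  P₀ = [ Σₙ₌₀^1 aⁿ/n! + a^2/(2!(1-ρ)) ]⁻¹
  Σ = a^0/0! + a^1/1! = 1.0000 + 0.6912 = 1.6912
  a^2/(2!(1-ρ)) = 0.4777/(2 × 0.6544) = 0.3650
  P₀ = 1/(1.6912 + 0.3650) = 0.4863
  Lq = P₀·a^2·ρ / (2!(1-ρ)²) = 0.48634 × 0.47772 × 0.34559 / (2 × 0.42825) = 0.09374
  Wq_B = Lq/λ = 0.093744/9.4 = 0.009973
  W_B = Wq_B + 1/μ = 0.009973 + 0.07353 = 0.08350

Since W_A = 0.06369 < W_B = 0.08350, Option A (single fast server) has the shorter time in system.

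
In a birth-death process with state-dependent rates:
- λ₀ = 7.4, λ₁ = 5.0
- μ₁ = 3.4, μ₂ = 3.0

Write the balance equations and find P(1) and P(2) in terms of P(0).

Balance equations:
State 0: λ₀P₀ = μ₁P₁ → P₁ = (λ₀/μ₁)P₀ = (7.4/3.4)P₀ = 2.1765P₀
State 1: P₂ = (λ₀λ₁)/(μ₁μ₂)P₀ = (7.4×5.0)/(3.4×3.0)P₀ = 3.6275P₀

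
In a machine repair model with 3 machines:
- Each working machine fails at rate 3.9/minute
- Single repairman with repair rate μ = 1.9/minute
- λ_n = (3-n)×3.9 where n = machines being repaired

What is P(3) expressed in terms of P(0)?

P(3)/P(0) = ∏_{i=0}^{3-1} λ_i/μ_{i+1}
= (3-0)×3.9/1.9 × (3-1)×3.9/1.9 × (3-2)×3.9/1.9
= 51.8901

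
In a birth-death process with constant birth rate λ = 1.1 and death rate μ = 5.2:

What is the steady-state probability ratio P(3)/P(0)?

For constant rates: P(n)/P(0) = (λ/μ)^n
P(3)/P(0) = (1.1/5.2)^3 = 0.21154^3 = 0.009466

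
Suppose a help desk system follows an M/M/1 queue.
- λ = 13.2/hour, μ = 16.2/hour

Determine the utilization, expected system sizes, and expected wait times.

Step 1: ρ = λ/μ = 13.2/16.2 = 0.8148
Step 2: L = λ/(μ-λ) = 13.2/3.00 = 4.4000
Step 3: Lq = λ²/(μ(μ-λ)) = 174.24/(16.2×3.00) = 3.5852
Step 4: W = 1/(μ-λ) = 1/3.00 = 0.33333
Step 5: Wq = λ/(μ(μ-λ)) = 13.2/(16.2×3.00) = 0.2716
Step 6: P(0) = 1-ρ = 0.1852
Verify: L = λW = 13.2×0.33333 = 4.4000 ✔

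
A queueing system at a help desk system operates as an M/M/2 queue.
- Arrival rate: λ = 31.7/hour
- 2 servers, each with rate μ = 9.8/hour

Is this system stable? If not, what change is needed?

Stability requires ρ = λ/(cμ) < 1
ρ = 31.7/(2 × 9.8) = 31.7/19.60 = 1.6173
Since 1.6173 ≥ 1, the system is UNSTABLE.
Need c > λ/μ = 31.7/9.8 = 3.23.
Minimum servers needed: c = 4.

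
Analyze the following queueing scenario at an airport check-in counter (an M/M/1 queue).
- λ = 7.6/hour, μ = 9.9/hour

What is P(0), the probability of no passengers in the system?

ρ = λ/μ = 7.6/9.9 = 0.7677
P(0) = 1 - ρ = 1 - 0.7677 = 0.2323
The server is idle 23.23% of the time.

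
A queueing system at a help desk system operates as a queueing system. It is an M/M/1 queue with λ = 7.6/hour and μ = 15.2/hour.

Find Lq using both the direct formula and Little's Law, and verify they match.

Method 1 (direct): Lq = λ²/(μ(μ-λ)) = 57.76/(15.2 × 7.60) = 0.5000

Method 2 (Little's Law):
W = 1/(μ-λ) = 1/7.60 = 0.13158
Wq = W - 1/μ = 0.13158 - 0.065789 = 0.06579
Lq = λWq = 7.6 × 0.06579 = 0.5000 ✔ (matches Method 1)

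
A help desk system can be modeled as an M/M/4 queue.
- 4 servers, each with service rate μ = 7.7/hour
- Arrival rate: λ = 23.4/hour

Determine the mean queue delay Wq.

Traffic intensity: ρ = λ/(cμ) = 23.4/(4×7.7) = 0.7597
Since ρ = 0.7597 < 1, system is stable.
Offered load a = λ/μ = cρ = 23.4/7.7 = 3.0390
P₀ = [ Σₙ₌₀^3 aⁿ/n! + a^4/(4!(1-ρ)) ]⁻¹
Σ = a^0/0! + a^1/1! + a^2/2! + a^3/3! = 1.0000 + 3.0390 + 4.6176 + 4.6776 = 13.3342
a^4/(4!(1-ρ)) = 85.2905/(24 × 0.24026) = 14.7914
P₀ = 1/(13.3342 + 14.7914) = 0.03555
Lq = P₀·a^4·ρ / (4!(1-ρ)²) = 0.035555 × 85.2905 × 0.75974 / (24 × 0.057725) = 1.6630
Wq = Lq/λ = 1.6630/23.4 = 0.07107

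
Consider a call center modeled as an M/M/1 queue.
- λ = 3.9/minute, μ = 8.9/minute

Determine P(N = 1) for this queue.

ρ = λ/μ = 3.9/8.9 = 0.4382
P(n) = (1-ρ)ρⁿ
P(1) = (1-0.4382) × 0.4382^1
P(1) = 0.5618 × 0.4382
P(1) = 0.2462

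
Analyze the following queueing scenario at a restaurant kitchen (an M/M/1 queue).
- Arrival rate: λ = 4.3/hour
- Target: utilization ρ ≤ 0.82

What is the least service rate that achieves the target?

ρ = λ/μ, so μ = λ/ρ
μ ≥ 4.3/0.82 = 5.2439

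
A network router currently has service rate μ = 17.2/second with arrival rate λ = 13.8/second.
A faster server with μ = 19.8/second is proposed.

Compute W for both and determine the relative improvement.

System 1: ρ₁ = 13.8/17.2 = 0.8023, W₁ = 1/(17.2-13.8) = 0.29412
System 2: ρ₂ = 13.8/19.8 = 0.6970, W₂ = 1/(19.8-13.8) = 0.16667
Improvement: (W₁-W₂)/W₁ = (0.29412-0.16667)/0.29412 = 43.33%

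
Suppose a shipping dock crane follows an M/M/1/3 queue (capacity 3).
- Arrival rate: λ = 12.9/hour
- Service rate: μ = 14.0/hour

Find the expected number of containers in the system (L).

ρ = λ/μ = 12.9/14.0 = 0.9214
P₀ = (1-ρ)/(1-ρ^(K+1)) = (1-0.9214)/(1-0.9214^4) = 0.07860/0.2792 = 0.2815
P_K = P₀×ρ^K = 0.2815 × 0.9214^3 = 0.2815 × 0.7822 = 0.2202
L = ρ[1 - (K+1)ρ^K + Kρ^(K+1)] / [(1-ρ)(1-ρ^(K+1))]
L = 0.9214 × (1 - 4×0.7822483 + 3×0.7207636) / ((1 - 0.9214) × (1 - 0.7207636)) = 1.3979 containers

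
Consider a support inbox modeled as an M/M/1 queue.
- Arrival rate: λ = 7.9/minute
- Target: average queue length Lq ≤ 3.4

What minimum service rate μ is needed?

For M/M/1: Lq = λ²/(μ(μ-λ))
Need Lq ≤ 3.4, i.e. μ(μ-λ) ≥ λ²/3.4
μ² - 7.9μ - 62.41/3.4 ≥ 0  →  μ² - 7.9μ - 18.35588 ≥ 0
Quadratic formula (positive root): μ = [λ + √(λ² + 4×18.35588)]/2
Discriminant: 62.41 + 4×18.35588 = 135.8335, √135.8335 = 11.6548
μ ≥ (7.9 + 11.6548)/2 = 9.7774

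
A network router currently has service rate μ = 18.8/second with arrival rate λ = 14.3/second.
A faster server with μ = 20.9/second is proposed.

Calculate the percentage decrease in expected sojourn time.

System 1: ρ₁ = 14.3/18.8 = 0.7606, W₁ = 1/(18.8-14.3) = 0.2222
System 2: ρ₂ = 14.3/20.9 = 0.6842, W₂ = 1/(20.9-14.3) = 0.1515
Improvement: (W₁-W₂)/W₁ = (0.2222-0.1515)/0.2222 = 31.82%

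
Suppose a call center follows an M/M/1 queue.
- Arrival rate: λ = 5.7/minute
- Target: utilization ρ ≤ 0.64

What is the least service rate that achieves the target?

ρ = λ/μ, so μ = λ/ρ
μ ≥ 5.7/0.64 = 8.9062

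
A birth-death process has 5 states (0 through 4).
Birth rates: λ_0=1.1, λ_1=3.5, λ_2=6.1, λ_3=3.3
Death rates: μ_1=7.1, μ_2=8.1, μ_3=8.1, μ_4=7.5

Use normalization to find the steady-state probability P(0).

Ratios P(n)/P(0) = (λ₀···λₙ₋₁)/(μ₁···μₙ):
P(1)/P(0) = (1.1)/(7.1) = 0.15493
P(2)/P(0) = (1.1×3.5)/(7.1×8.1) = 0.066945
P(3)/P(0) = (1.1×3.5×6.1)/(7.1×8.1×8.1) = 0.050415
P(4)/P(0) = (1.1×3.5×6.1×3.3)/(7.1×8.1×8.1×7.5) = 0.022183

Normalization: ∑ P(n) = 1
P(0) × (1.0000 + 0.15493 + 0.066945 + 0.050415 + 0.022183) = 1
P(0) × 1.2945 = 1
P(0) = 1/1.2945 = 0.7725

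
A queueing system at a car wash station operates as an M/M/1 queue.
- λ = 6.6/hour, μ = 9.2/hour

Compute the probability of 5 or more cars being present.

ρ = λ/μ = 6.6/9.2 = 0.7174
P(N ≥ n) = ρⁿ
P(N ≥ 5) = 0.7174^5
P(N ≥ 5) = 0.1900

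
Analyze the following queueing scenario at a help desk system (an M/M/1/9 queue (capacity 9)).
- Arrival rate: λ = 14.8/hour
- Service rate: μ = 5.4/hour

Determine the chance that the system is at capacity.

ρ = λ/μ = 14.8/5.4 = 2.740741
P₀ = (1-ρ)/(1-ρ^(K+1)) = (1-2.740741)/(1-2.740741^10) = -1.7407/-23914.5276 = 0.00007279
P_K = P₀×ρ^K = 0.00007279 × 2.740741^9 = 0.00007279 × 8725.9349 = 0.6352
Blocking probability = 63.52%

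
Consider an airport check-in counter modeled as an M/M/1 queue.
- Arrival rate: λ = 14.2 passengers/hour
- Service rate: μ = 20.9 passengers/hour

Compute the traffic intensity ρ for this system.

Server utilization: ρ = λ/μ
ρ = 14.2/20.9 = 0.6794
The server is busy 67.94% of the time.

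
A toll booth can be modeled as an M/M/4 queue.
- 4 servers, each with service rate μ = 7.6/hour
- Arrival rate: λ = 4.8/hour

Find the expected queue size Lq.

Traffic intensity: ρ = λ/(cμ) = 4.8/(4×7.6) = 0.1579
Since ρ = 0.1579 < 1, system is stable.
Offered load a = λ/μ = cρ = 4.8/7.6 = 0.6316
P₀ = [ Σₙ₌₀^3 aⁿ/n! + a^4/(4!(1-ρ)) ]⁻¹
Σ = a^0/0! + a^1/1! + a^2/2! + a^3/3! = 1.0000 + 0.6316 + 0.1994 + 0.04199 = 1.8730
a^4/(4!(1-ρ)) = 0.15911/(24 × 0.84211) = 0.007873
P₀ = 1/(1.8730 + 0.007873) = 0.5317
Lq = P₀·a^4·ρ / (4!(1-ρ)²) = 0.53166 × 0.15911 × 0.15789 / (24 × 0.70914) = 0.0007848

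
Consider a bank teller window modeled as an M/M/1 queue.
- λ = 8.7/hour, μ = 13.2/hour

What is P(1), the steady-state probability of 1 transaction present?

ρ = λ/μ = 8.7/13.2 = 0.6591
P(n) = (1-ρ)ρⁿ
P(1) = (1-0.6591) × 0.6591^1
P(1) = 0.3409 × 0.6591
P(1) = 0.2247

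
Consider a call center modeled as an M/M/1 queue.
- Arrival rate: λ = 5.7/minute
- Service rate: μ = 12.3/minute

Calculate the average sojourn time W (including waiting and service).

First, compute utilization: ρ = λ/μ = 5.7/12.3 = 0.4634
For M/M/1: W = 1/(μ-λ)
W = 1/(12.3-5.7) = 1/6.60
W = 0.1515 minutes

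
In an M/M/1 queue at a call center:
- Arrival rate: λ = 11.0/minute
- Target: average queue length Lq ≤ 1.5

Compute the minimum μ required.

For M/M/1: Lq = λ²/(μ(μ-λ))
Need Lq ≤ 1.5, i.e. μ(μ-λ) ≥ λ²/1.5
μ² - 11.0μ - 121.00/1.5 ≥ 0  →  μ² - 11.0μ - 80.66667 ≥ 0
Quadratic formula (positive root): μ = [λ + √(λ² + 4×80.66667)]/2
Discriminant: 121.00 + 4×80.66667 = 443.6667, √443.6667 = 21.0634
μ ≥ (11.0 + 21.0634)/2 = 16.0317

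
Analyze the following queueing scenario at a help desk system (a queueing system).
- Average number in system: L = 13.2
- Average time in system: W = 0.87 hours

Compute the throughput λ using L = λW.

Little's Law: L = λW, so λ = L/W
λ = 13.2/0.87 = 15.1724 tickets/hour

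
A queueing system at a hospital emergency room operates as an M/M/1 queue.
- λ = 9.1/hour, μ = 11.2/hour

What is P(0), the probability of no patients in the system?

ρ = λ/μ = 9.1/11.2 = 0.8125
P(0) = 1 - ρ = 1 - 0.8125 = 0.1875
The server is idle 18.75% of the time.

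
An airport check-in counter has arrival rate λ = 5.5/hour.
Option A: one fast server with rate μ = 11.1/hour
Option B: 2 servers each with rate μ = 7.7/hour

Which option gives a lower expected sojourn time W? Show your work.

Option A: single server μ = 11.1 (M/M/1)
  ρ_A = 5.5/11.1 = 0.4955
  W_A = 1/(μ-λ) = 1/(11.1-5.5) = 1/5.60 = 0.1786

Option B: 2 servers μ = 7.7 (M/M/2)
  ρ_B = λ/(cμ) = 5.5/(2×7.7) = 0.3571
  Offered load a = λ/μ = cρ = 5.5/7.7 = 0.7143
  P₀ = [ Σₙ₌₀^1 aⁿ/n! + a^2/(2!(1-ρ)) ]⁻¹
  Σ = a^0/0! + a^1/1! = 1.0000 + 0.7143 = 1.7143
  a^2/(2!(1-ρ)) = 0.5102/(2 × 0.6429) = 0.3968
  P₀ = 1/(1.7143 + 0.3968) = 0.4737
  Lq = P₀·a^2·ρ / (2!(1-ρ)²) = 0.4737 × 0.5102 × 0.3571 / (2 × 0.4133) = 0.1044
  Wq_B = Lq/λ = 0.10443/5.5 = 0.01899
  W_B = Wq_B + 1/μ = 0.01899 + 0.1299 = 0.1489

Since W_B = 0.1489 < W_A = 0.1786, Option B (multiple servers) has the shorter time in system.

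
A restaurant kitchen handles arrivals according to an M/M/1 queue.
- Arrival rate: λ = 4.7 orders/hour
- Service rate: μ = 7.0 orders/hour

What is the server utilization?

Server utilization: ρ = λ/μ
ρ = 4.7/7.0 = 0.6714
The server is busy 67.14% of the time.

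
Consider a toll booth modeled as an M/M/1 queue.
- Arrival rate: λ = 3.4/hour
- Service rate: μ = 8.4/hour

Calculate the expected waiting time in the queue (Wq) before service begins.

First, compute utilization: ρ = λ/μ = 3.4/8.4 = 0.4048
For M/M/1: Wq = λ/(μ(μ-λ))
Wq = 3.4/(8.4 × (8.4-3.4))
Wq = 3.4/(8.4 × 5.00)
Wq = 0.08095 hours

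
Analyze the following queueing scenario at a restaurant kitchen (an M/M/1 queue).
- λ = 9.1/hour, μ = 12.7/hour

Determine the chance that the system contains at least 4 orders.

ρ = λ/μ = 9.1/12.7 = 0.7165
P(N ≥ n) = ρⁿ
P(N ≥ 4) = 0.7165^4
P(N ≥ 4) = 0.2636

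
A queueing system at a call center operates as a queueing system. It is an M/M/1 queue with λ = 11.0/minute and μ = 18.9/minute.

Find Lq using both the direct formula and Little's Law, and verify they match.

Method 1 (direct): Lq = λ²/(μ(μ-λ)) = 121.00/(18.9 × 7.90) = 0.8104

Method 2 (Little's Law):
W = 1/(μ-λ) = 1/7.90 = 0.12658
Wq = W - 1/μ = 0.12658 - 0.052910 = 0.07367
Lq = λWq = 11.0 × 0.07367 = 0.8104 ✔ (matches Method 1)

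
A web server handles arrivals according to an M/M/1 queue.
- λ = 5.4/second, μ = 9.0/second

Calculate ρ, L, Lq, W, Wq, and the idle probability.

Step 1: ρ = λ/μ = 5.4/9.0 = 0.6000
Step 2: L = λ/(μ-λ) = 5.4/3.60 = 1.5000
Step 3: Lq = λ²/(μ(μ-λ)) = 29.16/(9.0×3.60) = 0.9000
Step 4: W = 1/(μ-λ) = 1/3.60 = 0.27778
Step 5: Wq = λ/(μ(μ-λ)) = 5.4/(9.0×3.60) = 0.1667
Step 6: P(0) = 1-ρ = 0.4000
Verify: L = λW = 5.4×0.27778 = 1.5000 ✔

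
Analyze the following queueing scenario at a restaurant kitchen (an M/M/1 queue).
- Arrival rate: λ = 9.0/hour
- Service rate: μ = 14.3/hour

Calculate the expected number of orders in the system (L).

ρ = λ/μ = 9.0/14.3 = 0.6294
For M/M/1: L = λ/(μ-λ)
L = 9.0/(14.3-9.0) = 9.0/5.30
L = 1.6981 orders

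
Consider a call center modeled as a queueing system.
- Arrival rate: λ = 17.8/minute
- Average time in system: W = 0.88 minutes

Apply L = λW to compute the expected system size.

Little's Law: L = λW
L = 17.8 × 0.88 = 15.6640 calls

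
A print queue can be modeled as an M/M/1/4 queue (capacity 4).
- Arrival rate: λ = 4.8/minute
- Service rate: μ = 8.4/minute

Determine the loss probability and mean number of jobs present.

ρ = λ/μ = 4.8/8.4 = 0.57143
P₀ = (1-ρ)/(1-ρ^(K+1)) = (1-0.57143)/(1-0.57143^5) = 0.4286/0.9391 = 0.4564
P_K = P₀×ρ^K = 0.45638 × 0.57143^4 = 0.45638 × 0.10662 = 0.04866
Blocking probability P_4 = 0.04866 (4.87%)
L = ρ[1 - (K+1)ρ^K + Kρ^(K+1)] / [(1-ρ)(1-ρ^(K+1))]
L = 0.57143 × (1 - 5×0.106623 + 4×0.0609278) / ((1 - 0.57143) × (1 - 0.0609278)) = 1.0089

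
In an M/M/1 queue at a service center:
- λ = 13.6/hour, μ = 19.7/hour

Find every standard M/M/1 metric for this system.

Step 1: ρ = λ/μ = 13.6/19.7 = 0.6904
Step 2: L = λ/(μ-λ) = 13.6/6.10 = 2.2295
Step 3: Lq = λ²/(μ(μ-λ)) = 184.96/(19.7×6.10) = 1.5392
Step 4: W = 1/(μ-λ) = 1/6.10 = 0.163934
Step 5: Wq = λ/(μ(μ-λ)) = 13.6/(19.7×6.10) = 0.1132
Step 6: P(0) = 1-ρ = 0.3096
Verify: L = λW = 13.6×0.163934 = 2.2295 ✔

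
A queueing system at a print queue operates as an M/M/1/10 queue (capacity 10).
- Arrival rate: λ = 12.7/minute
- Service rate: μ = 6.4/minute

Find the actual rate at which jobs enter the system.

ρ = λ/μ = 12.7/6.4 = 1.9844
P₀ = (1-ρ)/(1-ρ^(K+1)) = (1-1.9844)/(1-1.9844^11) = -0.9844/-1877.9767 = 0.0005242
P_K = P₀×ρ^K = 0.00052418 × 1.9844^10 = 0.00052418 × 946.8740 = 0.4963
λ_eff = λ(1-P_K) = 12.7 × (1 - 0.49633) = 12.7 × 0.50367 = 6.3966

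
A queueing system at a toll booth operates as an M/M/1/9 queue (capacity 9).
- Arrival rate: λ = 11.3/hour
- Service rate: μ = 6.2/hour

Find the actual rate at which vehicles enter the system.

ρ = λ/μ = 11.3/6.2 = 1.82258
P₀ = (1-ρ)/(1-ρ^(K+1)) = (1-1.82258)/(1-1.82258^10) = -0.8226/-403.4511 = 0.002039
P_K = P₀×ρ^K = 0.00203886 × 1.82258^9 = 0.00203886 × 221.9113 = 0.4524
λ_eff = λ(1-P_K) = 11.3 × (1 - 0.452446) = 11.3 × 0.547554 = 6.1874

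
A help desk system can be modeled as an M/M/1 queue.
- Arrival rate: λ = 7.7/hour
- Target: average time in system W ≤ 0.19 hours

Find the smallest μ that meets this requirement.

For M/M/1: W = 1/(μ-λ)
Need W ≤ 0.19, so 1/(μ-λ) ≤ 0.19
μ - λ ≥ 1/0.19 = 5.2632
μ ≥ 7.7 + 5.2632 = 12.9632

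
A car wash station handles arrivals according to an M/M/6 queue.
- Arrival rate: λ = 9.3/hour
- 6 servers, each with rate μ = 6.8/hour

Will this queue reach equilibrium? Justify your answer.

Stability requires ρ = λ/(cμ) < 1
ρ = 9.3/(6 × 6.8) = 9.3/40.80 = 0.2279
Since 0.2279 < 1, the system is STABLE.
The servers are busy 22.79% of the time.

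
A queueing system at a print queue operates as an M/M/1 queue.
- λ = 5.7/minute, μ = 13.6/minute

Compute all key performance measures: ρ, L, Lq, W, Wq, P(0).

Step 1: ρ = λ/μ = 5.7/13.6 = 0.4191
Step 2: L = λ/(μ-λ) = 5.7/7.90 = 0.7215
Step 3: Lq = λ²/(μ(μ-λ)) = 32.49/(13.6×7.90) = 0.3024
Step 4: W = 1/(μ-λ) = 1/7.90 = 0.12658
Step 5: Wq = λ/(μ(μ-λ)) = 5.7/(13.6×7.90) = 0.05305
Step 6: P(0) = 1-ρ = 0.5809
Verify: L = λW = 5.7×0.12658 = 0.7215 ✔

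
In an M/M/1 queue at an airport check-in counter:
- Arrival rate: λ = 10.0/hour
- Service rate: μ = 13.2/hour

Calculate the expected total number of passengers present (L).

ρ = λ/μ = 10.0/13.2 = 0.7576
For M/M/1: L = λ/(μ-λ)
L = 10.0/(13.2-10.0) = 10.0/3.20
L = 3.1250 passengers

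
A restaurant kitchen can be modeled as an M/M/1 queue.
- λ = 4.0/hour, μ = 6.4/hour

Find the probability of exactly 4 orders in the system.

ρ = λ/μ = 4.0/6.4 = 0.6250
P(n) = (1-ρ)ρⁿ
P(4) = (1-0.6250) × 0.6250^4
P(4) = 0.37500 × 0.15259
P(4) = 0.05722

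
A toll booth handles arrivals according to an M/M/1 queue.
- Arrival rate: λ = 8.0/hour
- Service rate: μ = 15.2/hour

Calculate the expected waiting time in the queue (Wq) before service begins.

First, compute utilization: ρ = λ/μ = 8.0/15.2 = 0.5263
For M/M/1: Wq = λ/(μ(μ-λ))
Wq = 8.0/(15.2 × (15.2-8.0))
Wq = 8.0/(15.2 × 7.20)
Wq = 0.07310 hours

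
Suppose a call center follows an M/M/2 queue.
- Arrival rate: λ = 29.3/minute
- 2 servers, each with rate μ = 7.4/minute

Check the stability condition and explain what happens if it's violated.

Stability requires ρ = λ/(cμ) < 1
ρ = 29.3/(2 × 7.4) = 29.3/14.80 = 1.9797
Since 1.9797 ≥ 1, the system is UNSTABLE.
Need c > λ/μ = 29.3/7.4 = 3.96.
Minimum servers needed: c = 4.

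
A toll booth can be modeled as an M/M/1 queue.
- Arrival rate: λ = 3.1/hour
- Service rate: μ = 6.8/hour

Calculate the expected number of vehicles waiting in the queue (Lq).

ρ = λ/μ = 3.1/6.8 = 0.4559
For M/M/1: Lq = λ²/(μ(μ-λ))
Lq = 9.61/(6.8 × 3.70)
Lq = 0.3820 vehicles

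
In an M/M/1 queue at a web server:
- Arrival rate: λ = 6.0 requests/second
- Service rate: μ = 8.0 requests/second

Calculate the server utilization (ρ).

Server utilization: ρ = λ/μ
ρ = 6.0/8.0 = 0.7500
The server is busy 75.00% of the time.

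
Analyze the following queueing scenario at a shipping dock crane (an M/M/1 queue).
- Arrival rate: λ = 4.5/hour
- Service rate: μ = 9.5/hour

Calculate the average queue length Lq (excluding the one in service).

ρ = λ/μ = 4.5/9.5 = 0.4737
For M/M/1: Lq = λ²/(μ(μ-λ))
Lq = 20.25/(9.5 × 5.00)
Lq = 0.4263 containers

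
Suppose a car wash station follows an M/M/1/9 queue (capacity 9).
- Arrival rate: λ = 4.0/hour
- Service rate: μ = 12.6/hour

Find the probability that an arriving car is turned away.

ρ = λ/μ = 4.0/12.6 = 0.31746
P₀ = (1-ρ)/(1-ρ^(K+1)) = (1-0.31746)/(1-0.31746^10) = 0.6825/1.0000 = 0.6825
P_K = P₀×ρ^K = 0.6825 × 0.31746^9 = 0.6825 × 0.00003275 = 0.00002235
Blocking probability = 0.002235%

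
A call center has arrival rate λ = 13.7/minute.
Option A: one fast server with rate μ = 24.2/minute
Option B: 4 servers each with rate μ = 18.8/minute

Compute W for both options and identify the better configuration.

Option A: single server μ = 24.2 (M/M/1)
  ρ_A = 13.7/24.2 = 0.5661
  W_A = 1/(μ-λ) = 1/(24.2-13.7) = 1/10.50 = 0.09524

Option B: 4 servers μ = 18.8 (M/M/4)
  ρ_B = λ/(cμ) = 13.7/(4×18.8) = 0.1822
  Offered load a = λ/μ = cρ = 13.7/18.8 = 0.7287
  P₀ = [ Σₙ₌₀^3 aⁿ/n! + a^4/(4!(1-ρ)) ]⁻¹
  Σ = a^0/0! + a^1/1! + a^2/2! + a^3/3! = 1.0000 + 0.7287 + 0.2655 + 0.06450 = 2.0587
  a^4/(4!(1-ρ)) = 0.2820/(24 × 0.8178) = 0.01437
  P₀ = 1/(2.0587 + 0.01437) = 0.4824
  Lq = P₀·a^4·ρ / (4!(1-ρ)²) = 0.4824 × 0.2820 × 0.1822 / (24 × 0.6688) = 0.001544
  Wq_B = Lq/λ = 0.001544/13.7 = 0.0001127
  W_B = Wq_B + 1/μ = 0.0001127 + 0.05319 = 0.05330

Since W_B = 0.05330 < W_A = 0.09524, Option B (multiple servers) has the shorter time in system.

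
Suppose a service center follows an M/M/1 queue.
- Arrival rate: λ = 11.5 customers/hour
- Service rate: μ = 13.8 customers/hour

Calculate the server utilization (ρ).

Server utilization: ρ = λ/μ
ρ = 11.5/13.8 = 0.8333
The server is busy 83.33% of the time.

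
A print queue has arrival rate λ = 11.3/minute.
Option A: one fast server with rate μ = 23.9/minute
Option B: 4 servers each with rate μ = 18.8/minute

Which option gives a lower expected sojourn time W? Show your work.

Option A: single server μ = 23.9 (M/M/1)
  ρ_A = 11.3/23.9 = 0.4728
  W_A = 1/(μ-λ) = 1/(23.9-11.3) = 1/12.60 = 0.07937

Option B: 4 servers μ = 18.8 (M/M/4)
  ρ_B = λ/(cμ) = 11.3/(4×18.8) = 0.1503
  Offered load a = λ/μ = cρ = 11.3/18.8 = 0.6011
  P₀ = [ Σₙ₌₀^3 aⁿ/n! + a^4/(4!(1-ρ)) ]⁻¹
  Σ = a^0/0! + a^1/1! + a^2/2! + a^3/3! = 1.0000 + 0.6011 + 0.1806 + 0.03619 = 1.8179
  a^4/(4!(1-ρ)) = 0.13052/(24 × 0.84973) = 0.006400
  P₀ = 1/(1.8179 + 0.006400) = 0.5482
  Lq = P₀·a^4·ρ / (4!(1-ρ)²) = 0.54816 × 0.13052 × 0.15027 / (24 × 0.72205) = 0.0006204
  Wq_B = Lq/λ = 0.0006204/11.3 = 0.000054903
  W_B = Wq_B + 1/μ = 0.000054903 + 0.053191 = 0.05325

Since W_B = 0.05325 < W_A = 0.07937, Option B (multiple servers) has the shorter time in system.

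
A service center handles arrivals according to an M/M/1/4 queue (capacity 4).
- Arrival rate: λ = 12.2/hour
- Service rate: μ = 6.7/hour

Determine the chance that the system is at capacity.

ρ = λ/μ = 12.2/6.7 = 1.8209
P₀ = (1-ρ)/(1-ρ^(K+1)) = (1-1.8209)/(1-1.8209^5) = -0.8209/-19.0185 = 0.04316
P_K = P₀×ρ^K = 0.04316 × 1.8209^4 = 0.04316 × 10.9937 = 0.4745
Blocking probability = 47.45%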